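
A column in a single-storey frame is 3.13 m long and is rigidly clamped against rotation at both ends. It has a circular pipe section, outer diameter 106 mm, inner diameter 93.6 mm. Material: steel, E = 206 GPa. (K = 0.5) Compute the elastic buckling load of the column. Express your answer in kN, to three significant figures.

P_cr ≈ 2020 kN

d_o = 106 mm, d_i = 93.6 mm
I = π(d_o⁴ − d_i⁴)/64 = π(106⁴ − 93.60⁴)/64 = 2.429×10^6 mm⁴
I = 2.429×10^6 mm⁴ = 2.429×10^-6 m⁴
Effective length L_e = K·L = 0.5 × 3.13 = 1.565 m
P_cr = π²EI / L_e² = π² × 206×10⁹ × 2.429×10^-6 / 1.565² = 2.017×10^6 N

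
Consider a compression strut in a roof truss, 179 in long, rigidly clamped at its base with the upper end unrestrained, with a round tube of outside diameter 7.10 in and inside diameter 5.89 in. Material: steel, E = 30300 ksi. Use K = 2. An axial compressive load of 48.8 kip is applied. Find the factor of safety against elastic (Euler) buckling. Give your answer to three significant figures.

n ≈ 3.14

d_o = 7.10 in, d_i = 5.89 in
I = π(d_o⁴ − d_i⁴)/64 = π(7.10⁴ − 5.890⁴)/64 = 65.66 in⁴
Effective length L_e = K·L = 2 × 179 = 358.0 in
P_cr = π²EI / L_e² = π² × 30300×10³ × 65.66 / 358.0² = 1.532×10^5 lb
Factor of safety n = P_cr / P = 153.21 / 48.8 = 3.14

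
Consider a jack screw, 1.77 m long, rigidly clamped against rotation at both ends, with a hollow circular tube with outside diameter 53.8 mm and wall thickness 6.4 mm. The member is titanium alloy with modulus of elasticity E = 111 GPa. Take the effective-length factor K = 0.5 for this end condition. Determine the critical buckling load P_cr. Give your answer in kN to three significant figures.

P_cr ≈ 381 kN

Inner diameter d_i = 53.8 − 2×6.4 = 41.00 mm
I = π(d_o⁴ − d_i⁴)/64 = π(53.8⁴ − 41.00⁴)/64 = 2.725×10^5 mm⁴
I = 2.725×10^5 mm⁴ = 2.725×10^-7 m⁴
Effective length L_e = K·L = 0.5 × 1.77 = 0.8850 m
P_cr = π²EI / L_e² = π² × 111×10⁹ × 2.725×10^-7 / 0.8850² = 3.812×10^5 N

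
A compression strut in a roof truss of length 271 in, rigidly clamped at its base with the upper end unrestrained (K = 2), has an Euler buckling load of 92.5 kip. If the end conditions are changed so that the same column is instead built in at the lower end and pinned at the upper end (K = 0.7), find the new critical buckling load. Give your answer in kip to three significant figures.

P_cr ≈ 755 kip

P_cr ∝ 1/K², so P_cr,new = P_cr,old × (K_old/K_new)² = 92.5 × (2/0.7)²
= 92.5 × 8.163 = 755 kip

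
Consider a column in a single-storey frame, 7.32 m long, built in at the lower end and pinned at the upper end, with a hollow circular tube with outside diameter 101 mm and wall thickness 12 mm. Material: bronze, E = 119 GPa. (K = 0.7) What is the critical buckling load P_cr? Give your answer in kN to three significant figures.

Inner diameter d_i = 101 − 2×12 = 77.00 mm
I = π(d_o⁴ − d_i⁴)/64 = π(101⁴ − 77.00⁴)/64 = 3.382×10^6 mm⁴
I = 3.382×10^6 mm⁴ = 3.382×10^-6 m⁴
Effective length L_e = K·L = 0.7 × 7.32 = 5.124 m
P_cr = π²EI / L_e² = π² × 119×10⁹ × 3.382×10^-6 / 5.124² = 1.513×10^5 N

P_cr ≈ 151 kN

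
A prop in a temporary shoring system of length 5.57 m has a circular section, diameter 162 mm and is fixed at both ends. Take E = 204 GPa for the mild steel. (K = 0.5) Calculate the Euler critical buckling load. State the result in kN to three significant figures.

I = πd⁴/64 = π×162⁴/64 = 3.381×10^7 mm⁴
I = 3.381×10^7 mm⁴ = 3.381×10^-5 m⁴
Effective length L_e = K·L = 0.5 × 5.57 = 2.785 m
P_cr = π²EI / L_e² = π² × 204×10⁹ × 3.381×10^-5 / 2.785² = 8.776×10^6 N

P_cr ≈ 8780 kN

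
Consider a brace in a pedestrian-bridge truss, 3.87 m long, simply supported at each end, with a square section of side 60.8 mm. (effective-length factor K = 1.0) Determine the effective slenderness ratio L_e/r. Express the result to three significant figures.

For a square r = a/√12 = 60.8/√12 = 17.55 mm
L_e = K·L = 1 × 3.87 m = 3.870 m = 3870.0 mm
λ = L_e / r_min = 3870.0 / 17.55 = 220

λ ≈ 220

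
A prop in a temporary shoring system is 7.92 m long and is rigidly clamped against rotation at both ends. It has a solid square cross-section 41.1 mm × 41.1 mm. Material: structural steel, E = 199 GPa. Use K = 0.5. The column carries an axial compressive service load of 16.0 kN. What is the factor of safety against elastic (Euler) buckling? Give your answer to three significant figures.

n ≈ 1.86

I = a⁴/12 = 41.1⁴/12 = 2.378×10^5 mm⁴
I = 2.378×10^5 mm⁴ = 2.378×10^-7 m⁴
Effective length L_e = K·L = 0.5 × 7.92 = 3.960 m
P_cr = π²EI / L_e² = π² × 199×10⁹ × 2.378×10^-7 / 3.960² = 2.978×10^4 N
Factor of safety n = P_cr / P = 29.782 / 16.0 = 1.86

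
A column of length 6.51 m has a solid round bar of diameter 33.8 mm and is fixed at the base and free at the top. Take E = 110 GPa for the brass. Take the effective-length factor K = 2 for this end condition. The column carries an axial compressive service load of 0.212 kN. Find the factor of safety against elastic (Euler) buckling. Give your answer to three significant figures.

n ≈ 1.94

I = πd⁴/64 = π×33.8⁴/64 = 6.407×10^4 mm⁴
I = 6.407×10^4 mm⁴ = 6.407×10^-8 m⁴
Effective length L_e = K·L = 2 × 6.51 = 13.02 m
P_cr = π²EI / L_e² = π² × 110×10⁹ × 6.407×10^-8 / 13.02² = 410.3 N
Factor of safety n = P_cr / P = 0.41031 / 0.212 = 1.94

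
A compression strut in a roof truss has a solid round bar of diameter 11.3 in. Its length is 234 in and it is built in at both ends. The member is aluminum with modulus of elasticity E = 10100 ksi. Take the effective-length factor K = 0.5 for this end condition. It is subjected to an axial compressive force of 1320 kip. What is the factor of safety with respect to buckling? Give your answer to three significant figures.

I = πd⁴/64 = π×11.3⁴/64 = 800.4 in⁴
Effective length L_e = K·L = 0.5 × 234 = 117.0 in
P_cr = π²EI / L_e² = π² × 10100×10³ × 800.4 / 117.0² = 5.828×10^6 lb
Factor of safety n = P_cr / P = 5828.2 / 1320 = 4.42

n ≈ 4.42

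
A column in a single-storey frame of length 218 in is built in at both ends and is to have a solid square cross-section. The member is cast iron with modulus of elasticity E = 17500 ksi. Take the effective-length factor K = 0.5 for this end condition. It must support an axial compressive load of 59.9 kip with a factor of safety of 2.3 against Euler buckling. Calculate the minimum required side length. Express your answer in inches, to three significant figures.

a ≈ 3.27 in

Required P_cr = n·P = 2.3 × 59.9 = 137.8 kip
L_e = K·L = 0.5 × 218 = 109.0 in
Required I = P_cr·L_e²/(π²E) = 1.378×10^5 × 109.0² / (π² × 1.75×10^7) = 9.477 in⁴
Solid square: I = a⁴/12  ⇒  a = (12I)^(1/4) = (12×9.477)^(1/4) = 3.27 in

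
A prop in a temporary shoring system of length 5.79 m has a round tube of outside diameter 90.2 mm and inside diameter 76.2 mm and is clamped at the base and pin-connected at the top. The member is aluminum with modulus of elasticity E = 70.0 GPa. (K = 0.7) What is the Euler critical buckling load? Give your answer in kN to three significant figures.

P_cr ≈ 67.1 kN

d_o = 90.2 mm, d_i = 76.2 mm
I = π(d_o⁴ − d_i⁴)/64 = π(90.2⁴ − 76.20⁴)/64 = 1.594×10^6 mm⁴
I = 1.594×10^6 mm⁴ = 1.594×10^-6 m⁴
Effective length L_e = K·L = 0.7 × 5.79 = 4.053 m
P_cr = π²EI / L_e² = π² × 70.0×10⁹ × 1.594×10^-6 / 4.053² = 6.706×10^4 N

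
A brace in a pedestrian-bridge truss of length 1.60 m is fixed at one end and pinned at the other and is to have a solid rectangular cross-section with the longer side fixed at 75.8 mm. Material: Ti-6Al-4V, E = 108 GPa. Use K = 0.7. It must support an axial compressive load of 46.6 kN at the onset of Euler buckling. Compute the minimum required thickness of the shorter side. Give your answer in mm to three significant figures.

L_e = K·L = 0.7 × 1.60 = 1.120 m
Required I = P_cr·L_e²/(π²E) = 4.660×10^4 × 1.120² / (π² × 1.08×10^11) = 5.484×10^-8 m⁴
I_req = 5.484×10^4 mm⁴
Rectangle, weak axis: I_min = h·b³/12 with h = 75.8 mm fixed  ⇒  b = (12I/h)^(1/3) = 20.6 mm

b ≈ 20.6 mm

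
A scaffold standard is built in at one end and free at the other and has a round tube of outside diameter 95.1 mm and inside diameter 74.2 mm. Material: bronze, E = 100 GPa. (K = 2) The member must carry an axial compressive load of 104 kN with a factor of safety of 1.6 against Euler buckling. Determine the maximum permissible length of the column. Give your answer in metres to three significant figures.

L_max ≈ 1.94 m

d_o = 95.1 mm, d_i = 74.2 mm
I = π(d_o⁴ − d_i⁴)/64 = π(95.1⁴ − 74.20⁴)/64 = 2.527×10^6 mm⁴
I = 2.527×10^-6 m⁴
Required critical load P_cr = n·P = 1.6 × 104 = 166.4 kN = 1.664×10^5 N
From P_cr = π²EI/(K·L)²:  L = (1/K)·√(π²EI/P_cr) = (1/2)·√(π²×1.00×10^11×2.527×10^-6/1.664×10^5)
L = 1.94 m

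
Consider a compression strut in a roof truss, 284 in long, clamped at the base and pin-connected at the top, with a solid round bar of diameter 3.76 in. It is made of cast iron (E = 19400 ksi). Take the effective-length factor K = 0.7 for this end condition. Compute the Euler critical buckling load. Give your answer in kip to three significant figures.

I = πd⁴/64 = π×3.76⁴/64 = 9.811 in⁴
Effective length L_e = K·L = 0.7 × 284 = 198.8 in
P_cr = π²EI / L_e² = π² × 19400×10³ × 9.811 / 198.8² = 4.753×10^4 lb

P_cr ≈ 47.5 kip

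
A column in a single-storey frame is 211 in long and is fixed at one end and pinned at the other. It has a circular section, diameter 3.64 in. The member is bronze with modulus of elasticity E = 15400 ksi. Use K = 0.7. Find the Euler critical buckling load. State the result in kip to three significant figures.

I = πd⁴/64 = π×3.64⁴/64 = 8.617 in⁴
Effective length L_e = K·L = 0.7 × 211 = 147.7 in
P_cr = π²EI / L_e² = π² × 15400×10³ × 8.617 / 147.7² = 6.004×10^4 lb

P_cr ≈ 60.0 kip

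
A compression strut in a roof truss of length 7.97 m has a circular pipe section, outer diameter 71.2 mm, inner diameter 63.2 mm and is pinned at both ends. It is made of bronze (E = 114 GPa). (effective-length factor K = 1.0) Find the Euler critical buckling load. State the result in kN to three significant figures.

d_o = 71.2 mm, d_i = 63.2 mm
I = π(d_o⁴ − d_i⁴)/64 = π(71.2⁴ − 63.20⁴)/64 = 4.784×10^5 mm⁴
I = 4.784×10^5 mm⁴ = 4.784×10^-7 m⁴
Effective length L_e = K·L = 1 × 7.97 = 7.970 m
P_cr = π²EI / L_e² = π² × 114×10⁹ × 4.784×10^-7 / 7.970² = 8.473×10^3 N

P_cr ≈ 8.47 kN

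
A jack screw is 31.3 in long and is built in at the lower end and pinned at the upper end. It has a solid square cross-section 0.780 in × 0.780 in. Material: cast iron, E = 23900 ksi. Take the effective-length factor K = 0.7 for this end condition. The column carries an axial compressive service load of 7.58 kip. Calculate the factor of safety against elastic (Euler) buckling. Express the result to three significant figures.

I = a⁴/12 = 0.780⁴/12 = 3.085×10^-2 in⁴
Effective length L_e = K·L = 0.7 × 31.3 = 21.91 in
P_cr = π²EI / L_e² = π² × 23900×10³ × 3.085×10^-2 / 21.91² = 1.516×10^4 lb
Factor of safety n = P_cr / P = 15.157 / 7.58 = 2.00

n ≈ 2.00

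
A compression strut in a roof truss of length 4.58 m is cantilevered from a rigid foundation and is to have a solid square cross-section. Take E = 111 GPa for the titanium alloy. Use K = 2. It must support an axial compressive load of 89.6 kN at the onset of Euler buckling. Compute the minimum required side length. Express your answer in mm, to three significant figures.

L_e = K·L = 2 × 4.58 = 9.160 m
Required I = P_cr·L_e²/(π²E) = 8.960×10^4 × 9.160² / (π² × 1.11×10^11) = 6.862×10^-6 m⁴
I_req = 6.862×10^6 mm⁴
Solid square: I = a⁴/12  ⇒  a = (12I)^(1/4) = (12×6.862×10^6)^(1/4) = 95.3 mm

a ≈ 95.3 mm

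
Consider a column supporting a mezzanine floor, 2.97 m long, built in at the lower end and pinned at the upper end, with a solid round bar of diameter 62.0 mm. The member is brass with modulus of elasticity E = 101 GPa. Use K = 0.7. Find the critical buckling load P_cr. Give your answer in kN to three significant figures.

P_cr ≈ 167 kN

I = πd⁴/64 = π×62.0⁴/64 = 7.253×10^5 mm⁴
I = 7.253×10^5 mm⁴ = 7.253×10^-7 m⁴
Effective length L_e = K·L = 0.7 × 2.97 = 2.079 m
P_cr = π²EI / L_e² = π² × 101×10⁹ × 7.253×10^-7 / 2.079² = 1.673×10^5 N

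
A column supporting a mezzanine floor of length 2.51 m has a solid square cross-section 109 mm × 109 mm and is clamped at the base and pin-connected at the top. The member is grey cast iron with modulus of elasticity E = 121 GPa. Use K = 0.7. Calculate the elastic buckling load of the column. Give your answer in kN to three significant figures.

P_cr ≈ 4550 kN

I = a⁴/12 = 109⁴/12 = 1.176×10^7 mm⁴
I = 1.176×10^7 mm⁴ = 1.176×10^-5 m⁴
Effective length L_e = K·L = 0.7 × 2.51 = 1.757 m
P_cr = π²EI / L_e² = π² × 121×10⁹ × 1.176×10^-5 / 1.757² = 4.551×10^6 N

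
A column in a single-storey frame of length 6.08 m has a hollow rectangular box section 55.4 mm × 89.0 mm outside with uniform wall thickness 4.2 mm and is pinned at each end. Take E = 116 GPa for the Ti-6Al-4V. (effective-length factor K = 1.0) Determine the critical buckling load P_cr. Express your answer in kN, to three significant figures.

Inner dimensions: h_i = 89.0 − 2×4.2 = 80.60 mm, b_i = 55.4 − 2×4.2 = 47.00 mm
Weak-axis I_min = (h_o·b_o³ − h_i·b_i³)/12 with b_o = 55.4, b_i = 47.00 mm (shorter outer/inner sides).
I_min = (89.0×55.4³ − 80.60×47.00³)/12 = 5.637×10^5 mm⁴
I = 5.637×10^5 mm⁴ = 5.637×10^-7 m⁴
Effective length L_e = K·L = 1 × 6.08 = 6.080 m
P_cr = π²EI / L_e² = π² × 116×10⁹ × 5.637×10^-7 / 6.080² = 1.746×10^4 N

P_cr ≈ 17.5 kN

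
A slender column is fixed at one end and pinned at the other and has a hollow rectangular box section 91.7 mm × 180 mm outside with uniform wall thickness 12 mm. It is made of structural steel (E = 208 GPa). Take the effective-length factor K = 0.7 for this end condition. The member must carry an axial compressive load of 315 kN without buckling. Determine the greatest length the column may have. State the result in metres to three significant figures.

L_max ≈ 10.0 m

Inner dimensions: h_i = 180 − 2×12 = 156.0 mm, b_i = 91.7 − 2×12 = 67.70 mm
Weak-axis I_min = (h_o·b_o³ − h_i·b_i³)/12 with b_o = 91.7, b_i = 67.70 mm (shorter outer/inner sides).
I_min = (180×91.7³ − 156.0×67.70³)/12 = 7.533×10^6 mm⁴
I = 7.533×10^-6 m⁴
At the buckling limit P_cr = P = 3.150×10^5 N
From P_cr = π²EI/(K·L)²:  L = (1/K)·√(π²EI/P_cr) = (1/0.7)·√(π²×2.08×10^11×7.533×10^-6/3.150×10^5)
L = 10.0 m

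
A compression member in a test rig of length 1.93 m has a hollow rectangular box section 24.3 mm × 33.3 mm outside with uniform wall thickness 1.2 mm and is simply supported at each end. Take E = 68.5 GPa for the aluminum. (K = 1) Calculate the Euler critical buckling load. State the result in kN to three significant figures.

P_cr ≈ 2.32 kN

Inner dimensions: h_i = 33.3 − 2×1.2 = 30.90 mm, b_i = 24.3 − 2×1.2 = 21.90 mm
Weak-axis I_min = (h_o·b_o³ − h_i·b_i³)/12 with b_o = 24.3, b_i = 21.90 mm (shorter outer/inner sides).
I_min = (33.3×24.3³ − 30.90×21.90³)/12 = 1.277×10^4 mm⁴
I = 1.277×10^4 mm⁴ = 1.277×10^-8 m⁴
Effective length L_e = K·L = 1 × 1.93 = 1.930 m
P_cr = π²EI / L_e² = π² × 68.5×10⁹ × 1.277×10^-8 / 1.930² = 2.318×10^3 N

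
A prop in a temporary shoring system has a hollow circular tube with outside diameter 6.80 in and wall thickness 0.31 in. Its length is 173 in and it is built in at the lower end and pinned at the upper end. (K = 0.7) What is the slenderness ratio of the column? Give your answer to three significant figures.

Inner diameter d_i = 6.80 − 2×0.31 = 6.180 in
I = π(d_o⁴ − d_i⁴)/64 = π(6.80⁴ − 6.180⁴)/64 = 33.35 in⁴
A = 6.321 in²;  r_min = √(I/A) = √(33.35/6.321) = 2.297 in
L_e = K·L = 0.7 × 173 = 121.1 in
λ = L_e / r_min = 121.10 / 2.297 = 52.7

λ ≈ 52.7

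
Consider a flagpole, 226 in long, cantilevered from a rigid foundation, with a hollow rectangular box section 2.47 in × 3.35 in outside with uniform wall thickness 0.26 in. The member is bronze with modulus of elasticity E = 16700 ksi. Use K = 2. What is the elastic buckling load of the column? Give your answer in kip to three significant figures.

P_cr ≈ 1.98 kip

Inner dimensions: h_i = 3.35 − 2×0.26 = 2.830 in, b_i = 2.47 − 2×0.26 = 1.950 in
Weak-axis I_min = (h_o·b_o³ − h_i·b_i³)/12 with b_o = 2.47, b_i = 1.950 in (shorter outer/inner sides).
I_min = (3.35×2.47³ − 2.830×1.950³)/12 = 2.458 in⁴
Effective length L_e = K·L = 2 × 226 = 452.0 in
P_cr = π²EI / L_e² = π² × 16700×10³ × 2.458 / 452.0² = 1.983×10^3 lb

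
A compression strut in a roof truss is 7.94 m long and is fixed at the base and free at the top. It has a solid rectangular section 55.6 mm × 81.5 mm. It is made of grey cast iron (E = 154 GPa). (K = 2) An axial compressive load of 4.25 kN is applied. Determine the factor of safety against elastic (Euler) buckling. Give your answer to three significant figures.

n ≈ 1.66

Buckling occurs about the weak axis: I_min = h·b³/12 with b = 55.6 mm (the shorter side).
I_min = 81.5×55.6³/12 = 1.167×10^6 mm⁴
I = 1.167×10^6 mm⁴ = 1.167×10^-6 m⁴
Effective length L_e = K·L = 2 × 7.94 = 15.88 m
P_cr = π²EI / L_e² = π² × 154×10⁹ × 1.167×10^-6 / 15.88² = 7.036×10^3 N
Factor of safety n = P_cr / P = 7.0359 / 4.25 = 1.66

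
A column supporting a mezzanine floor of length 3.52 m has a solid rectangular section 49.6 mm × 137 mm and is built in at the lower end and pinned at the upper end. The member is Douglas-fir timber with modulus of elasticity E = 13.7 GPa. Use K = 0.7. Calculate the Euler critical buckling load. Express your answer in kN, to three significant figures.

P_cr ≈ 31.0 kN

Buckling occurs about the weak axis: I_min = h·b³/12 with b = 49.6 mm (the shorter side).
I_min = 137×49.6³/12 = 1.393×10^6 mm⁴
I = 1.393×10^6 mm⁴ = 1.393×10^-6 m⁴
Effective length L_e = K·L = 0.7 × 3.52 = 2.464 m
P_cr = π²EI / L_e² = π² × 13.7×10⁹ × 1.393×10^-6 / 2.464² = 3.103×10^4 N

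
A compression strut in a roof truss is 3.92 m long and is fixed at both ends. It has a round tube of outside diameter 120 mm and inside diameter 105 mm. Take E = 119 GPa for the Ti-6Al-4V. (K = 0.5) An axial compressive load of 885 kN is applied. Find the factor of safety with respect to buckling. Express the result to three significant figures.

n ≈ 1.46

d_o = 120 mm, d_i = 105 mm
I = π(d_o⁴ − d_i⁴)/64 = π(120⁴ − 105.0⁴)/64 = 4.212×10^6 mm⁴
I = 4.212×10^6 mm⁴ = 4.212×10^-6 m⁴
Effective length L_e = K·L = 0.5 × 3.92 = 1.960 m
P_cr = π²EI / L_e² = π² × 119×10⁹ × 4.212×10^-6 / 1.960² = 1.288×10^6 N
Factor of safety n = P_cr / P = 1287.8 / 885 = 1.46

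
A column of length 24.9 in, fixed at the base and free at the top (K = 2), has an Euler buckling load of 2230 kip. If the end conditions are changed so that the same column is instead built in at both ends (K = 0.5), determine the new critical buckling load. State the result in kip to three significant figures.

P_cr ∝ 1/K², so P_cr,new = P_cr,old × (K_old/K_new)² = 2230 × (2/0.5)²
= 2230 × 16.00 = 35700 kip

P_cr ≈ 35700 kip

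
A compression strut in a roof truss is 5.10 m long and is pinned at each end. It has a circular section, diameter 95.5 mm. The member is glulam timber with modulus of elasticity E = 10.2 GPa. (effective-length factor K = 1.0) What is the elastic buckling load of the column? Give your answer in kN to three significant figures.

I = πd⁴/64 = π×95.5⁴/64 = 4.083×10^6 mm⁴
I = 4.083×10^6 mm⁴ = 4.083×10^-6 m⁴
Effective length L_e = K·L = 1 × 5.10 = 5.100 m
P_cr = π²EI / L_e² = π² × 10.2×10⁹ × 4.083×10^-6 / 5.100² = 1.580×10^4 N

P_cr ≈ 15.8 kN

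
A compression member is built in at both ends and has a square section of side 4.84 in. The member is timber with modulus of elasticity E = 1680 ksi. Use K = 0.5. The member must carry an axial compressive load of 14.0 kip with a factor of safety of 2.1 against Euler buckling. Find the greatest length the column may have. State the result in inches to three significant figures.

I = a⁴/12 = 4.84⁴/12 = 45.73 in⁴
Required critical load P_cr = n·P = 2.1 × 14.0 = 29.40 kip = 2.940×10^4 lb
From P_cr = π²EI/(K·L)²:  L = (1/K)·√(π²EI/P_cr) = (1/0.5)·√(π²×1.68×10^6×45.73/2.940×10^4)
L = 321 in

L_max ≈ 321 in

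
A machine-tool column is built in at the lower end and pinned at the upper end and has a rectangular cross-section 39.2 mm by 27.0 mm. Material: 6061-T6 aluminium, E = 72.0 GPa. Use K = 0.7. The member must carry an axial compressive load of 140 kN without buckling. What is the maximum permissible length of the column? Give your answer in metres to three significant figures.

L_max ≈ 0.816 m

Buckling occurs about the weak axis: I_min = h·b³/12 with b = 27.0 mm (the shorter side).
I_min = 39.2×27.0³/12 = 6.430×10^4 mm⁴
I = 6.430×10^-8 m⁴
At the buckling limit P_cr = P = 1.400×10^5 N
From P_cr = π²EI/(K·L)²:  L = (1/K)·√(π²EI/P_cr) = (1/0.7)·√(π²×7.20×10^10×6.430×10^-8/1.400×10^5)
L = 0.816 m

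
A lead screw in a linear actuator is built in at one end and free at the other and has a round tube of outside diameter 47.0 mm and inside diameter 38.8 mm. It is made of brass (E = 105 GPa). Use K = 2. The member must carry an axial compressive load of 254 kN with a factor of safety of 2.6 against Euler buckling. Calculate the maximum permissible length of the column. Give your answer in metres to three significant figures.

L_max ≈ 0.224 m

d_o = 47.0 mm, d_i = 38.8 mm
I = π(d_o⁴ − d_i⁴)/64 = π(47.0⁴ − 38.80⁴)/64 = 1.283×10^5 mm⁴
I = 1.283×10^-7 m⁴
Required critical load P_cr = n·P = 2.6 × 254 = 660.4 kN = 6.604×10^5 N
From P_cr = π²EI/(K·L)²:  L = (1/K)·√(π²EI/P_cr) = (1/2)·√(π²×1.05×10^11×1.283×10^-7/6.604×10^5)
L = 0.224 m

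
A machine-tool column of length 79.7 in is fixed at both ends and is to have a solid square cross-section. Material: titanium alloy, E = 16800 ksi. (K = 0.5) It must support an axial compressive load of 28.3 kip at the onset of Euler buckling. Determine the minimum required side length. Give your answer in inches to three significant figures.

a ≈ 1.34 in

L_e = K·L = 0.5 × 79.7 = 39.85 in
Required I = P_cr·L_e²/(π²E) = 2.830×10^4 × 39.85² / (π² × 1.68×10^7) = 0.2710 in⁴
Solid square: I = a⁴/12  ⇒  a = (12I)^(1/4) = (12×0.2710)^(1/4) = 1.34 in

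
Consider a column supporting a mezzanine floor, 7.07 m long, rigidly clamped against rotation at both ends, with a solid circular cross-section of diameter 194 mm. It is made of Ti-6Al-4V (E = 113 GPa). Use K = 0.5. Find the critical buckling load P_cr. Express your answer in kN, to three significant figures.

I = πd⁴/64 = π×194⁴/64 = 6.953×10^7 mm⁴
I = 6.953×10^7 mm⁴ = 6.953×10^-5 m⁴
Effective length L_e = K·L = 0.5 × 7.07 = 3.535 m
P_cr = π²EI / L_e² = π² × 113×10⁹ × 6.953×10^-5 / 3.535² = 6.205×10^6 N

P_cr ≈ 6210 kN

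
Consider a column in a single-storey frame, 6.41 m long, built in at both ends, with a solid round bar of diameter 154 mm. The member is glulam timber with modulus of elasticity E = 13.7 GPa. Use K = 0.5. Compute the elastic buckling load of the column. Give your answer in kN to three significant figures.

I = πd⁴/64 = π×154⁴/64 = 2.761×10^7 mm⁴
I = 2.761×10^7 mm⁴ = 2.761×10^-5 m⁴
Effective length L_e = K·L = 0.5 × 6.41 = 3.205 m
P_cr = π²EI / L_e² = π² × 13.7×10⁹ × 2.761×10^-5 / 3.205² = 3.634×10^5 N

P_cr ≈ 363 kN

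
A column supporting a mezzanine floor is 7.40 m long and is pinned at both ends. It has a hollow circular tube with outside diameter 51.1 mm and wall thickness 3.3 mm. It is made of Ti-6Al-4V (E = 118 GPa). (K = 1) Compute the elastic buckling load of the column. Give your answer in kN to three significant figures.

Inner diameter d_i = 51.1 − 2×3.3 = 44.50 mm
I = π(d_o⁴ − d_i⁴)/64 = π(51.1⁴ − 44.50⁴)/64 = 1.422×10^5 mm⁴
I = 1.422×10^5 mm⁴ = 1.422×10^-7 m⁴
Effective length L_e = K·L = 1 × 7.40 = 7.400 m
P_cr = π²EI / L_e² = π² × 118×10⁹ × 1.422×10^-7 / 7.400² = 3.024×10^3 N

P_cr ≈ 3.02 kN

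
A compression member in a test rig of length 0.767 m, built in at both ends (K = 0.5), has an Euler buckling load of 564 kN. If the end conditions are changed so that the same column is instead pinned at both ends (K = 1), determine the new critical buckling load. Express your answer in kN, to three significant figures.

P_cr ∝ 1/K², so P_cr,new = P_cr,old × (K_old/K_new)² = 564 × (0.5/1)²
= 564 × 0.2500 = 141 kN

P_cr ≈ 141 kN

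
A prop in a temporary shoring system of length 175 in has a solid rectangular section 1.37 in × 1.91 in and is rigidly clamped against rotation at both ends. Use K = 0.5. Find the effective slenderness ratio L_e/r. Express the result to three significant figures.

For a rectangle r_min = b/√12 = 1.37/√12 = 0.3955 in
L_e = K·L = 0.5 × 175 = 87.50 in
λ = L_e / r_min = 87.500 / 0.3955 = 221

λ ≈ 221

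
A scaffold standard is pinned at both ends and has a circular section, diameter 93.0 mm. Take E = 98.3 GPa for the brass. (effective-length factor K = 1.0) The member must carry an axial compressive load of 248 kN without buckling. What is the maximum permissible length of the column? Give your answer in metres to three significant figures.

I = πd⁴/64 = π×93.0⁴/64 = 3.672×10^6 mm⁴
I = 3.672×10^-6 m⁴
At the buckling limit P_cr = P = 2.480×10^5 N
From P_cr = π²EI/(K·L)²:  L = (1/K)·√(π²EI/P_cr) = (1/1)·√(π²×9.83×10^10×3.672×10^-6/2.480×10^5)
L = 3.79 m

L_max ≈ 3.79 m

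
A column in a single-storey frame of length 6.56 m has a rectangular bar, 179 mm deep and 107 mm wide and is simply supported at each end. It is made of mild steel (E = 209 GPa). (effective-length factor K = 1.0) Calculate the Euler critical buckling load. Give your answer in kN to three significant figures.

Buckling occurs about the weak axis: I_min = h·b³/12 with b = 107 mm (the shorter side).
I_min = 179×107³/12 = 1.827×10^7 mm⁴
I = 1.827×10^7 mm⁴ = 1.827×10^-5 m⁴
Effective length L_e = K·L = 1 × 6.56 = 6.560 m
P_cr = π²EI / L_e² = π² × 209×10⁹ × 1.827×10^-5 / 6.560² = 8.759×10^5 N

P_cr ≈ 876 kN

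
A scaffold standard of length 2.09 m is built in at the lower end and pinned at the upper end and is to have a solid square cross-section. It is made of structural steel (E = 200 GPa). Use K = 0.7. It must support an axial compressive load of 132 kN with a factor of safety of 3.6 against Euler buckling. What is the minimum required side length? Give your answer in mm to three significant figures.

Required P_cr = n·P = 3.6 × 132 = 475.2 kN
L_e = K·L = 0.7 × 2.09 = 1.463 m
Required I = P_cr·L_e²/(π²E) = 4.752×10^5 × 1.463² / (π² × 2.00×10^11) = 5.153×10^-7 m⁴
I_req = 5.153×10^5 mm⁴
Solid square: I = a⁴/12  ⇒  a = (12I)^(1/4) = (12×5.153×10^5)^(1/4) = 49.9 mm

a ≈ 49.9 mm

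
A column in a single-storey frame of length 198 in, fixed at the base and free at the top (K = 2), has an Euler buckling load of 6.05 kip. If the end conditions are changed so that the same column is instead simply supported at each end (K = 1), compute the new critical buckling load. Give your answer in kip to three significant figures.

P_cr ∝ 1/K², so P_cr,new = P_cr,old × (K_old/K_new)² = 6.05 × (2/1)²
= 6.05 × 4.000 = 24.2 kip

P_cr ≈ 24.2 kip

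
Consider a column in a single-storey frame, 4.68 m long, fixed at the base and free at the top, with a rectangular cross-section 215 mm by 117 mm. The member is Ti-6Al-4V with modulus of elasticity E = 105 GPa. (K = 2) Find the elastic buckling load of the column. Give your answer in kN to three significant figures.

Buckling occurs about the weak axis: I_min = h·b³/12 with b = 117 mm (the shorter side).
I_min = 215×117³/12 = 2.870×10^7 mm⁴
I = 2.870×10^7 mm⁴ = 2.870×10^-5 m⁴
Effective length L_e = K·L = 2 × 4.68 = 9.360 m
P_cr = π²EI / L_e² = π² × 105×10⁹ × 2.870×10^-5 / 9.360² = 3.394×10^5 N

P_cr ≈ 339 kN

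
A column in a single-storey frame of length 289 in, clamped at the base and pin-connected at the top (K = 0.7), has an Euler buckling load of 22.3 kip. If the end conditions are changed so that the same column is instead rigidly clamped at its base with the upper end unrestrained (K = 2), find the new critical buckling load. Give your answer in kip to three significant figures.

P_cr ≈ 2.73 kip

P_cr ∝ 1/K², so P_cr,new = P_cr,old × (K_old/K_new)² = 22.3 × (0.7/2)²
= 22.3 × 0.1225 = 2.73 kip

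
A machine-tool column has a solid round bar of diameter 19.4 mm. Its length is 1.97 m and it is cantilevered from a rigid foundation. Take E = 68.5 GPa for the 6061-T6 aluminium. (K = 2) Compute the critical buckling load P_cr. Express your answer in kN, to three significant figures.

I = πd⁴/64 = π×19.4⁴/64 = 6.953×10^3 mm⁴
I = 6.953×10^3 mm⁴ = 6.953×10^-9 m⁴
Effective length L_e = K·L = 2 × 1.97 = 3.940 m
P_cr = π²EI / L_e² = π² × 68.5×10⁹ × 6.953×10^-9 / 3.940² = 302.8 N

P_cr ≈ 0.303 kN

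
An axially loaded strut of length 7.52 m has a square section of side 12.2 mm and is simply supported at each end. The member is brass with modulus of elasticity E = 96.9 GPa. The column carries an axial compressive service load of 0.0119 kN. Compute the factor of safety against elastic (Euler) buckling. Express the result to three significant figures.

I = a⁴/12 = 12.2⁴/12 = 1.846×10^3 mm⁴
I = 1.846×10^3 mm⁴ = 1.846×10^-9 m⁴
Effective length L_e = K·L = 1 × 7.52 = 7.520 m
P_cr = π²EI / L_e² = π² × 96.9×10⁹ × 1.846×10^-9 / 7.520² = 31.22 N
Factor of safety n = P_cr / P = 0.031221 / 0.0119 = 2.62

n ≈ 2.62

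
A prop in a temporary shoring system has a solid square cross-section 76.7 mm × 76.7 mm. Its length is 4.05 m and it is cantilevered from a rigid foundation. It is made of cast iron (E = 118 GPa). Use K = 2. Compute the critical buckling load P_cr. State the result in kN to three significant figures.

I = a⁴/12 = 76.7⁴/12 = 2.884×10^6 mm⁴
I = 2.884×10^6 mm⁴ = 2.884×10^-6 m⁴
Effective length L_e = K·L = 2 × 4.05 = 8.100 m
P_cr = π²EI / L_e² = π² × 118×10⁹ × 2.884×10^-6 / 8.100² = 5.119×10^4 N

P_cr ≈ 51.2 kN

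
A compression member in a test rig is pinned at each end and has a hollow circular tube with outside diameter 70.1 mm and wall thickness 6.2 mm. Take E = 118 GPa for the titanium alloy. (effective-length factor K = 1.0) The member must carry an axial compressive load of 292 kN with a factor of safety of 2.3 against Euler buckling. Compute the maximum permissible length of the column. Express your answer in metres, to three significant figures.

Inner diameter d_i = 70.1 − 2×6.2 = 57.70 mm
I = π(d_o⁴ − d_i⁴)/64 = π(70.1⁴ − 57.70⁴)/64 = 6.412×10^5 mm⁴
I = 6.412×10^-7 m⁴
Required critical load P_cr = n·P = 2.3 × 292 = 671.6 kN = 6.716×10^5 N
From P_cr = π²EI/(K·L)²:  L = (1/K)·√(π²EI/P_cr) = (1/1)·√(π²×1.18×10^11×6.412×10^-7/6.716×10^5)
L = 1.05 m

L_max ≈ 1.05 m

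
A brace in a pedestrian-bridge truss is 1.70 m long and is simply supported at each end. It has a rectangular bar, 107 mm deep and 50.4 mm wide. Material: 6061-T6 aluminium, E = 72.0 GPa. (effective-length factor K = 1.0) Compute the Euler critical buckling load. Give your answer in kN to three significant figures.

P_cr ≈ 281 kN

Buckling occurs about the weak axis: I_min = h·b³/12 with b = 50.4 mm (the shorter side).
I_min = 107×50.4³/12 = 1.142×10^6 mm⁴
I = 1.142×10^6 mm⁴ = 1.142×10^-6 m⁴
Effective length L_e = K·L = 1 × 1.70 = 1.700 m
P_cr = π²EI / L_e² = π² × 72.0×10⁹ × 1.142×10^-6 / 1.700² = 2.807×10^5 N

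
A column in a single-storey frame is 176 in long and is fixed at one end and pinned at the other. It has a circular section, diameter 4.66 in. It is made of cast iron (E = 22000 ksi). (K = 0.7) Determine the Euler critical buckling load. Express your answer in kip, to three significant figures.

I = πd⁴/64 = π×4.66⁴/64 = 23.15 in⁴
Effective length L_e = K·L = 0.7 × 176 = 123.2 in
P_cr = π²EI / L_e² = π² × 22000×10³ × 23.15 / 123.2² = 3.311×10^5 lb

P_cr ≈ 331 kip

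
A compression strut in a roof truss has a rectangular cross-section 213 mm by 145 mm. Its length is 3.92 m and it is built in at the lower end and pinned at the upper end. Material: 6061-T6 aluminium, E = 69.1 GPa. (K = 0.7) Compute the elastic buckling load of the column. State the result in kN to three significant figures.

Buckling occurs about the weak axis: I_min = h·b³/12 with b = 145 mm (the shorter side).
I_min = 213×145³/12 = 5.411×10^7 mm⁴
I = 5.411×10^7 mm⁴ = 5.411×10^-5 m⁴
Effective length L_e = K·L = 0.7 × 3.92 = 2.744 m
P_cr = π²EI / L_e² = π² × 69.1×10⁹ × 5.411×10^-5 / 2.744² = 4.901×10^6 N

P_cr ≈ 4900 kN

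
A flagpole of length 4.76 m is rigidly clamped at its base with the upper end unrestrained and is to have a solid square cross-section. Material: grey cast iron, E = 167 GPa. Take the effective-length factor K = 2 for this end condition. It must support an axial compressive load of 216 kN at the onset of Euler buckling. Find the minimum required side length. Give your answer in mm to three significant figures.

a ≈ 109 mm

L_e = K·L = 2 × 4.76 = 9.520 m
Required I = P_cr·L_e²/(π²E) = 2.160×10^5 × 9.520² / (π² × 1.67×10^11) = 1.188×10^-5 m⁴
I_req = 1.188×10^7 mm⁴
Solid square: I = a⁴/12  ⇒  a = (12I)^(1/4) = (12×1.188×10^7)^(1/4) = 109 mm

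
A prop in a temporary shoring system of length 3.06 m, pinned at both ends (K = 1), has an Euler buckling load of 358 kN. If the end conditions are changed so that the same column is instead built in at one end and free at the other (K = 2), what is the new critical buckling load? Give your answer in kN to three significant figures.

P_cr ∝ 1/K², so P_cr,new = P_cr,old × (K_old/K_new)² = 358 × (1/2)²
= 358 × 0.2500 = 89.5 kN

P_cr ≈ 89.5 kN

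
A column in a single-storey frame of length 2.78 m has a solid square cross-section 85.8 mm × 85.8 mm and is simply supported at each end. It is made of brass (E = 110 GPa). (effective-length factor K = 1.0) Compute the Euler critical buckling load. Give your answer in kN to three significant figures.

I = a⁴/12 = 85.8⁴/12 = 4.516×10^6 mm⁴
I = 4.516×10^6 mm⁴ = 4.516×10^-6 m⁴
Effective length L_e = K·L = 1 × 2.78 = 2.780 m
P_cr = π²EI / L_e² = π² × 110×10⁹ × 4.516×10^-6 / 2.780² = 6.344×10^5 N

P_cr ≈ 634 kN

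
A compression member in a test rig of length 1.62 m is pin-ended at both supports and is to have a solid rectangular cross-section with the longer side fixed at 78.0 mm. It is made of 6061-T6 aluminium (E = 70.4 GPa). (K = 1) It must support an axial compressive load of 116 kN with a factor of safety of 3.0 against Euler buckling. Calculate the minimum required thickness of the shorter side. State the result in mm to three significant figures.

Required P_cr = n·P = 3.0 × 116 = 348.0 kN
L_e = K·L = 1 × 1.62 = 1.620 m
Required I = P_cr·L_e²/(π²E) = 3.480×10^5 × 1.620² / (π² × 7.04×10^10) = 1.314×10^-6 m⁴
I_req = 1.314×10^6 mm⁴
Rectangle, weak axis: I_min = h·b³/12 with h = 78.0 mm fixed  ⇒  b = (12I/h)^(1/3) = 58.7 mm

b ≈ 58.7 mm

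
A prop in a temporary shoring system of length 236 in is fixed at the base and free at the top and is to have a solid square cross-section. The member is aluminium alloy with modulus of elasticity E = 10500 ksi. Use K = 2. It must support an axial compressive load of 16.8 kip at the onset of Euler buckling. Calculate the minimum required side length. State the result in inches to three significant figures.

L_e = K·L = 2 × 236 = 472.0 in
Required I = P_cr·L_e²/(π²E) = 1.680×10^4 × 472.0² / (π² × 1.05×10^7) = 36.12 in⁴
Solid square: I = a⁴/12  ⇒  a = (12I)^(1/4) = (12×36.12)^(1/4) = 4.56 in

a ≈ 4.56 in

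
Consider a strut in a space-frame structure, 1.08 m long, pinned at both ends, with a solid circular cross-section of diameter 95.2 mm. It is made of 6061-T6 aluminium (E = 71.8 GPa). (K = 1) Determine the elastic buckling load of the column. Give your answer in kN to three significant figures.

I = πd⁴/64 = π×95.2⁴/64 = 4.032×10^6 mm⁴
I = 4.032×10^6 mm⁴ = 4.032×10^-6 m⁴
Effective length L_e = K·L = 1 × 1.08 = 1.080 m
P_cr = π²EI / L_e² = π² × 71.8×10⁹ × 4.032×10^-6 / 1.080² = 2.450×10^6 N

P_cr ≈ 2450 kN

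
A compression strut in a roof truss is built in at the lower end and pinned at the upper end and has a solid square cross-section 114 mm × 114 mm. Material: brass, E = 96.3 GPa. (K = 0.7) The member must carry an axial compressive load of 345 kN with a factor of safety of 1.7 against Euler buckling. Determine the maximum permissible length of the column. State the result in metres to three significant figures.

L_max ≈ 6.82 m

I = a⁴/12 = 114⁴/12 = 1.407×10^7 mm⁴
I = 1.407×10^-5 m⁴
Required critical load P_cr = n·P = 1.7 × 345 = 586.5 kN = 5.865×10^5 N
From P_cr = π²EI/(K·L)²:  L = (1/K)·√(π²EI/P_cr) = (1/0.7)·√(π²×9.63×10^10×1.407×10^-5/5.865×10^5)
L = 6.82 m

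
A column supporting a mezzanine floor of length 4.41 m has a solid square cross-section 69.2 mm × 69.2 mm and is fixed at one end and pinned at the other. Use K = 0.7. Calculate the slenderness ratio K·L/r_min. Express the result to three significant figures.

For a square r = a/√12 = 69.2/√12 = 19.98 mm
L_e = K·L = 0.7 × 4.41 m = 3.087 m = 3087.0 mm
λ = L_e / r_min = 3087.0 / 19.98 = 155

λ ≈ 155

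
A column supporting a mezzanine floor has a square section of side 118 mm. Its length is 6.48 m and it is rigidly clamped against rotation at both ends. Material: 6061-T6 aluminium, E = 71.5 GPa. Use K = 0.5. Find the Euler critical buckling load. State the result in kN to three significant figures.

I = a⁴/12 = 118⁴/12 = 1.616×10^7 mm⁴
I = 1.616×10^7 mm⁴ = 1.616×10^-5 m⁴
Effective length L_e = K·L = 0.5 × 6.48 = 3.240 m
P_cr = π²EI / L_e² = π² × 71.5×10⁹ × 1.616×10^-5 / 3.240² = 1.086×10^6 N

P_cr ≈ 1090 kN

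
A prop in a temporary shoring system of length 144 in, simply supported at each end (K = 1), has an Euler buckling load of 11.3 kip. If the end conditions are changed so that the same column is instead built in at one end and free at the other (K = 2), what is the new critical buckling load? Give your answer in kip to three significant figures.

P_cr ≈ 2.82 kip

P_cr ∝ 1/K², so P_cr,new = P_cr,old × (K_old/K_new)² = 11.3 × (1/2)²
= 11.3 × 0.2500 = 2.82 kip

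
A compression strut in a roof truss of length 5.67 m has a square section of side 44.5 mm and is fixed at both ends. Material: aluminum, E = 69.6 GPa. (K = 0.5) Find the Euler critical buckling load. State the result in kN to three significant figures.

I = a⁴/12 = 44.5⁴/12 = 3.268×10^5 mm⁴
I = 3.268×10^5 mm⁴ = 3.268×10^-7 m⁴
Effective length L_e = K·L = 0.5 × 5.67 = 2.835 m
P_cr = π²EI / L_e² = π² × 69.6×10⁹ × 3.268×10^-7 / 2.835² = 2.793×10^4 N

P_cr ≈ 27.9 kN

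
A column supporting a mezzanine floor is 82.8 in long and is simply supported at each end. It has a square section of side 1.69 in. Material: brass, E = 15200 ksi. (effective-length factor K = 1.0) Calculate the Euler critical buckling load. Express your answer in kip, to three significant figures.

P_cr ≈ 14.9 kip

I = a⁴/12 = 1.69⁴/12 = 0.6798 in⁴
Effective length L_e = K·L = 1 × 82.8 = 82.80 in
P_cr = π²EI / L_e² = π² × 15200×10³ × 0.6798 / 82.80² = 1.487×10^4 lb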